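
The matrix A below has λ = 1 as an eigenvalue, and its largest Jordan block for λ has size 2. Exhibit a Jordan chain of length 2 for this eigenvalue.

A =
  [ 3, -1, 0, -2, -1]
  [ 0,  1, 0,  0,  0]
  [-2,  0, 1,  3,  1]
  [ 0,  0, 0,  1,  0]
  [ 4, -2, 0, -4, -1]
A Jordan chain for λ = 1 of length 2:
v_1 = (2, 0, -2, 0, 4)ᵀ
v_2 = (1, 0, 0, 0, 0)ᵀ

Let N = A − (1)·I. We want v_2 with N^2 v_2 = 0 but N^1 v_2 ≠ 0; then v_{j-1} := N · v_j for j = 2, …, 2.

Pick v_2 = (1, 0, 0, 0, 0)ᵀ.
Then v_1 = N · v_2 = (2, 0, -2, 0, 4)ᵀ.

Sanity check: (A − (1)·I) v_1 = (0, 0, 0, 0, 0)ᵀ = 0. ✓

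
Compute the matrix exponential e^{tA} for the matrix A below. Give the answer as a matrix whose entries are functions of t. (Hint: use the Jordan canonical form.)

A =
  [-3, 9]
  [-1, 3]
e^{tA} =
  [1 - 3*t, 9*t]
  [-t, 3*t + 1]

Strategy: write A = P · J · P⁻¹ where J is a Jordan canonical form, so e^{tA} = P · e^{tJ} · P⁻¹, and e^{tJ} can be computed block-by-block.

A has Jordan form
J =
  [0, 1]
  [0, 0]
(up to reordering of blocks).

Per-block formulas:
  For a 2×2 Jordan block J_2(0): exp(t · J_2(0)) = e^(0t)·(I + t·N), where N is the 2×2 nilpotent shift.

After assembling e^{tJ} and conjugating by P, we get:

e^{tA} =
  [1 - 3*t, 9*t]
  [-t, 3*t + 1]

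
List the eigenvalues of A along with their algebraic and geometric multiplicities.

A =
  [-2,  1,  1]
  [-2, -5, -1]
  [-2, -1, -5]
λ = -4: alg = 3, geom = 2

Step 1 — factor the characteristic polynomial to read off the algebraic multiplicities:
  χ_A(x) = (x + 4)^3

Step 2 — compute geometric multiplicities via the rank-nullity identity g(λ) = n − rank(A − λI):
  rank(A − (-4)·I) = 1, so dim ker(A − (-4)·I) = n − 1 = 2

Summary:
  λ = -4: algebraic multiplicity = 3, geometric multiplicity = 2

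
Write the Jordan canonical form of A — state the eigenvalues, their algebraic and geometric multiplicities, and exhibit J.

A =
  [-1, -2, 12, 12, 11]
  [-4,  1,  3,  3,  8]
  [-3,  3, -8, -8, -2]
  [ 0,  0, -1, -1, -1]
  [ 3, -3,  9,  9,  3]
J_2(-3) ⊕ J_2(0) ⊕ J_1(0)

The characteristic polynomial is
  det(x·I − A) = x^5 + 6*x^4 + 9*x^3 = x^3*(x + 3)^2

Eigenvalues and multiplicities (the geometric multiplicity of λ is n − rank(A − λI), which equals the number of Jordan blocks for λ):
  λ = -3: algebraic multiplicity = 2, geometric multiplicity = 1
  λ = 0: algebraic multiplicity = 3, geometric multiplicity = 2

Determining the block sizes for each eigenvalue:
  λ = -3: one block (gm = 1), so the single block has size am = 2 → block sizes [2]
  λ = 0: 2 blocks summing to 3 forces exactly one block of size 2 and the rest size 1 → block sizes [2, 1]

Assembling the blocks gives a Jordan form
J =
  [-3,  1, 0, 0, 0]
  [ 0, -3, 0, 0, 0]
  [ 0,  0, 0, 1, 0]
  [ 0,  0, 0, 0, 0]
  [ 0,  0, 0, 0, 0]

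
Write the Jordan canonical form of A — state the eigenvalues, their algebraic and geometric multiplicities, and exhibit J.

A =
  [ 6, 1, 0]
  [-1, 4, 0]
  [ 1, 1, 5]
J_2(5) ⊕ J_1(5)

The characteristic polynomial is
  det(x·I − A) = x^3 - 15*x^2 + 75*x - 125 = (x - 5)^3

Eigenvalues and multiplicities (the geometric multiplicity of λ is n − rank(A − λI), which equals the number of Jordan blocks for λ):
  λ = 5: algebraic multiplicity = 3, geometric multiplicity = 2

Determining the block sizes for each eigenvalue:
  λ = 5: 2 blocks summing to 3 forces exactly one block of size 2 and the rest size 1 → block sizes [2, 1]

Assembling the blocks gives a Jordan form
J =
  [5, 1, 0]
  [0, 5, 0]
  [0, 0, 5]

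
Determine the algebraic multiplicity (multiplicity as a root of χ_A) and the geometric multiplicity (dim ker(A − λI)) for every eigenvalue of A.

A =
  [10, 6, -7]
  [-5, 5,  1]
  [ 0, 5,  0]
λ = 5: alg = 3, geom = 1

Step 1 — factor the characteristic polynomial to read off the algebraic multiplicities:
  χ_A(x) = (x - 5)^3

Step 2 — compute geometric multiplicities via the rank-nullity identity g(λ) = n − rank(A − λI):
  rank(A − (5)·I) = 2, so dim ker(A − (5)·I) = n − 2 = 1

Summary:
  λ = 5: algebraic multiplicity = 3, geometric multiplicity = 1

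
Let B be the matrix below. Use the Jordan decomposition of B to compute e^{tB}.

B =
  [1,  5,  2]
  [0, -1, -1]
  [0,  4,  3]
e^{tB} =
  [exp(t), -t^2*exp(t) + 5*t*exp(t), -t^2*exp(t)/2 + 2*t*exp(t)]
  [0, -2*t*exp(t) + exp(t), -t*exp(t)]
  [0, 4*t*exp(t), 2*t*exp(t) + exp(t)]

Strategy: write B = P · J · P⁻¹ where J is a Jordan canonical form, so e^{tB} = P · e^{tJ} · P⁻¹, and e^{tJ} can be computed block-by-block.

B has Jordan form
J =
  [1, 1, 0]
  [0, 1, 1]
  [0, 0, 1]
(up to reordering of blocks).

Per-block formulas:
  For a 3×3 Jordan block J_3(1): exp(t · J_3(1)) = e^(1t)·(I + t·N + (t^2/2)·N^2), where N is the 3×3 nilpotent shift.

After assembling e^{tJ} and conjugating by P, we get:

e^{tB} =
  [exp(t), -t^2*exp(t) + 5*t*exp(t), -t^2*exp(t)/2 + 2*t*exp(t)]
  [0, -2*t*exp(t) + exp(t), -t*exp(t)]
  [0, 4*t*exp(t), 2*t*exp(t) + exp(t)]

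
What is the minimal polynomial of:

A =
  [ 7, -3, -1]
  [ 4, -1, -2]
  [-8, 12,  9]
x^2 - 10*x + 25

The characteristic polynomial is χ_A(x) = (x - 5)^3, so the eigenvalues are known. The minimal polynomial is
  m_A(x) = Π_λ (x − λ)^{k_λ}
where k_λ is the size of the *largest* Jordan block for λ (equivalently, the smallest k with (A − λI)^k v = 0 for every generalised eigenvector v of λ).

  λ = 5: largest Jordan block has size 2, contributing (x − 5)^2

So m_A(x) = (x - 5)^2 = x^2 - 10*x + 25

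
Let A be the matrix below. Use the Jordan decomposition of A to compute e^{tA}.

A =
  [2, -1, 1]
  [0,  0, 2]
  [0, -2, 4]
e^{tA} =
  [exp(2*t), -t*exp(2*t), t*exp(2*t)]
  [0, -2*t*exp(2*t) + exp(2*t), 2*t*exp(2*t)]
  [0, -2*t*exp(2*t), 2*t*exp(2*t) + exp(2*t)]

Strategy: write A = P · J · P⁻¹ where J is a Jordan canonical form, so e^{tA} = P · e^{tJ} · P⁻¹, and e^{tJ} can be computed block-by-block.

A has Jordan form
J =
  [2, 1, 0]
  [0, 2, 0]
  [0, 0, 2]
(up to reordering of blocks).

Per-block formulas:
  For a 2×2 Jordan block J_2(2): exp(t · J_2(2)) = e^(2t)·(I + t·N), where N is the 2×2 nilpotent shift.
  For a 1×1 block at λ = 2: exp(t · [2]) = [e^(2t)].

After assembling e^{tJ} and conjugating by P, we get:

e^{tA} =
  [exp(2*t), -t*exp(2*t), t*exp(2*t)]
  [0, -2*t*exp(2*t) + exp(2*t), 2*t*exp(2*t)]
  [0, -2*t*exp(2*t), 2*t*exp(2*t) + exp(2*t)]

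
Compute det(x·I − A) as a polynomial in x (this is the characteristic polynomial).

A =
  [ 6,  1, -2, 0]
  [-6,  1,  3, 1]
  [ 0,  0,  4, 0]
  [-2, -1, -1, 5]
x^4 - 16*x^3 + 96*x^2 - 256*x + 256

Expanding det(x·I − A) (e.g. by cofactor expansion or by noting that A is similar to its Jordan form J, which has the same characteristic polynomial as A) gives
  χ_A(x) = x^4 - 16*x^3 + 96*x^2 - 256*x + 256
which factors as (x - 4)^4. The eigenvalues (with algebraic multiplicities) are λ = 4 with multiplicity 4.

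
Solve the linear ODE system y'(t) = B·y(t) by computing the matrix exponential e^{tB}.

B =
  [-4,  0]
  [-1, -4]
e^{tB} =
  [exp(-4*t), 0]
  [-t*exp(-4*t), exp(-4*t)]

Strategy: write B = P · J · P⁻¹ where J is a Jordan canonical form, so e^{tB} = P · e^{tJ} · P⁻¹, and e^{tJ} can be computed block-by-block.

B has Jordan form
J =
  [-4,  1]
  [ 0, -4]
(up to reordering of blocks).

Per-block formulas:
  For a 2×2 Jordan block J_2(-4): exp(t · J_2(-4)) = e^(-4t)·(I + t·N), where N is the 2×2 nilpotent shift.

After assembling e^{tJ} and conjugating by P, we get:

e^{tB} =
  [exp(-4*t), 0]
  [-t*exp(-4*t), exp(-4*t)]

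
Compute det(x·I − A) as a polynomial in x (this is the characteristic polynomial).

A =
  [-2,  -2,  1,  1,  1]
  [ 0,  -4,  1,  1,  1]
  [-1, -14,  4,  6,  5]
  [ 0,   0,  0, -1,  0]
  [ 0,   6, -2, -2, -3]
x^5 + 6*x^4 + 14*x^3 + 16*x^2 + 9*x + 2

Expanding det(x·I − A) (e.g. by cofactor expansion or by noting that A is similar to its Jordan form J, which has the same characteristic polynomial as A) gives
  χ_A(x) = x^5 + 6*x^4 + 14*x^3 + 16*x^2 + 9*x + 2
which factors as (x + 1)^4*(x + 2). The eigenvalues (with algebraic multiplicities) are λ = -2 with multiplicity 1, λ = -1 with multiplicity 4.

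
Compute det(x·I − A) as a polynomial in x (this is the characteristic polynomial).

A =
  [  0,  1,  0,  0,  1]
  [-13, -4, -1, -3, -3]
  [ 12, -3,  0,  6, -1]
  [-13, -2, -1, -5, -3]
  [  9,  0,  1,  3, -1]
x^5 + 10*x^4 + 40*x^3 + 80*x^2 + 80*x + 32

Expanding det(x·I − A) (e.g. by cofactor expansion or by noting that A is similar to its Jordan form J, which has the same characteristic polynomial as A) gives
  χ_A(x) = x^5 + 10*x^4 + 40*x^3 + 80*x^2 + 80*x + 32
which factors as (x + 2)^5. The eigenvalues (with algebraic multiplicities) are λ = -2 with multiplicity 5.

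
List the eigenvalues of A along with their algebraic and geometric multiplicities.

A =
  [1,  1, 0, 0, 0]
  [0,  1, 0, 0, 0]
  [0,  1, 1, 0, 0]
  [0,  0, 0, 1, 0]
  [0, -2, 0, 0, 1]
λ = 1: alg = 5, geom = 4

Step 1 — factor the characteristic polynomial to read off the algebraic multiplicities:
  χ_A(x) = (x - 1)^5

Step 2 — compute geometric multiplicities via the rank-nullity identity g(λ) = n − rank(A − λI):
  rank(A − (1)·I) = 1, so dim ker(A − (1)·I) = n − 1 = 4

Summary:
  λ = 1: algebraic multiplicity = 5, geometric multiplicity = 4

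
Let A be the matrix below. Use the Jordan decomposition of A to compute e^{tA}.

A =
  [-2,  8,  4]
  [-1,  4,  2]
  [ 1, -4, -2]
e^{tA} =
  [1 - 2*t, 8*t, 4*t]
  [-t, 4*t + 1, 2*t]
  [t, -4*t, 1 - 2*t]

Strategy: write A = P · J · P⁻¹ where J is a Jordan canonical form, so e^{tA} = P · e^{tJ} · P⁻¹, and e^{tJ} can be computed block-by-block.

A has Jordan form
J =
  [0, 1, 0]
  [0, 0, 0]
  [0, 0, 0]
(up to reordering of blocks).

Per-block formulas:
  For a 2×2 Jordan block J_2(0): exp(t · J_2(0)) = e^(0t)·(I + t·N), where N is the 2×2 nilpotent shift.
  For a 1×1 block at λ = 0: exp(t · [0]) = [e^(0t)].

After assembling e^{tJ} and conjugating by P, we get:

e^{tA} =
  [1 - 2*t, 8*t, 4*t]
  [-t, 4*t + 1, 2*t]
  [t, -4*t, 1 - 2*t]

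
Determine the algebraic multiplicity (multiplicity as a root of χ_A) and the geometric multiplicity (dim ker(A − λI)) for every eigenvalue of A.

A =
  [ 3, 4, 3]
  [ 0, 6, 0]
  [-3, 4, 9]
λ = 6: alg = 3, geom = 2

Step 1 — factor the characteristic polynomial to read off the algebraic multiplicities:
  χ_A(x) = (x - 6)^3

Step 2 — compute geometric multiplicities via the rank-nullity identity g(λ) = n − rank(A − λI):
  rank(A − (6)·I) = 1, so dim ker(A − (6)·I) = n − 1 = 2

Summary:
  λ = 6: algebraic multiplicity = 3, geometric multiplicity = 2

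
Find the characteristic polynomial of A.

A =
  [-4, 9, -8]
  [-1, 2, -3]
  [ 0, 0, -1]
x^3 + 3*x^2 + 3*x + 1

Expanding det(x·I − A) (e.g. by cofactor expansion or by noting that A is similar to its Jordan form J, which has the same characteristic polynomial as A) gives
  χ_A(x) = x^3 + 3*x^2 + 3*x + 1
which factors as (x + 1)^3. The eigenvalues (with algebraic multiplicities) are λ = -1 with multiplicity 3.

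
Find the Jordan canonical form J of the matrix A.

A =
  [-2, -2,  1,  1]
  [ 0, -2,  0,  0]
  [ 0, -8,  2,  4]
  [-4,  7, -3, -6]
J_3(-2) ⊕ J_1(-2)

The characteristic polynomial is
  det(x·I − A) = x^4 + 8*x^3 + 24*x^2 + 32*x + 16 = (x + 2)^4

Eigenvalues and multiplicities (the geometric multiplicity of λ is n − rank(A − λI), which equals the number of Jordan blocks for λ):
  λ = -2: algebraic multiplicity = 4, geometric multiplicity = 2

Determining the block sizes for each eigenvalue:
  λ = -2: with am = 4 and gm = 2, the partition is not yet determined (e.g. several partitions of 4 into 2 parts exist). Let N = A − (-2)·I. Computing rank(N^1) = 2, rank(N^2) = 1, rank(N^3) = 0; the number of blocks of size ≥ j is rank(N^{j−1}) − rank(N^j), giving [2, 1, 1]. So we have 1 block(s) of size 3, 1 block(s) of size 1 → block sizes [3, 1]

Assembling the blocks gives a Jordan form
J =
  [-2,  1,  0,  0]
  [ 0, -2,  1,  0]
  [ 0,  0, -2,  0]
  [ 0,  0,  0, -2]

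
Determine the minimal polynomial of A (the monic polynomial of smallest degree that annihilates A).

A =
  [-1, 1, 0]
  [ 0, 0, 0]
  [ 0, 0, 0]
x^2 + x

The characteristic polynomial is χ_A(x) = x^2*(x + 1), so the eigenvalues are known. The minimal polynomial is
  m_A(x) = Π_λ (x − λ)^{k_λ}
where k_λ is the size of the *largest* Jordan block for λ (equivalently, the smallest k with (A − λI)^k v = 0 for every generalised eigenvector v of λ).

  λ = -1: largest Jordan block has size 1, contributing (x + 1)
  λ = 0: largest Jordan block has size 1, contributing (x − 0)

So m_A(x) = x*(x + 1) = x^2 + x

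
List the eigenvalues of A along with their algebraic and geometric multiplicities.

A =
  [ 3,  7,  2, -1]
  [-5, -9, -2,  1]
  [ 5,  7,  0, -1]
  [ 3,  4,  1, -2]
λ = -2: alg = 4, geom = 2

Step 1 — factor the characteristic polynomial to read off the algebraic multiplicities:
  χ_A(x) = (x + 2)^4

Step 2 — compute geometric multiplicities via the rank-nullity identity g(λ) = n − rank(A − λI):
  rank(A − (-2)·I) = 2, so dim ker(A − (-2)·I) = n − 2 = 2

Summary:
  λ = -2: algebraic multiplicity = 4, geometric multiplicity = 2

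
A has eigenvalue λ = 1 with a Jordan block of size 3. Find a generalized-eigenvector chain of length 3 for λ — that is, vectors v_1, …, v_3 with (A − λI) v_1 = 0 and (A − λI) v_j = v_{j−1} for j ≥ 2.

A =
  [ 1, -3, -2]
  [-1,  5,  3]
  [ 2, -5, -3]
A Jordan chain for λ = 1 of length 3:
v_1 = (-1, 2, -3)ᵀ
v_2 = (0, -1, 2)ᵀ
v_3 = (1, 0, 0)ᵀ

Let N = A − (1)·I. We want v_3 with N^3 v_3 = 0 but N^2 v_3 ≠ 0; then v_{j-1} := N · v_j for j = 3, …, 2.

Pick v_3 = (1, 0, 0)ᵀ.
Then v_2 = N · v_3 = (0, -1, 2)ᵀ.
Then v_1 = N · v_2 = (-1, 2, -3)ᵀ.

Sanity check: (A − (1)·I) v_1 = (0, 0, 0)ᵀ = 0. ✓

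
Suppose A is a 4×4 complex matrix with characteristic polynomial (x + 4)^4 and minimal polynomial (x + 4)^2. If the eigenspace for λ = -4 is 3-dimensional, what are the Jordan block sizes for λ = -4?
Block sizes for λ = -4: [2, 1, 1]

Step 1 — from the characteristic polynomial, algebraic multiplicity of λ = -4 is 4. From dim ker(A − (-4)·I) = 3, there are exactly 3 Jordan blocks for λ = -4.
Step 2 — from the minimal polynomial, the factor (x + 4)^2 tells us the largest block for λ = -4 has size 2.
Step 3 — with total size 4, 3 blocks, and largest block 2, the block sizes (in nonincreasing order) are [2, 1, 1].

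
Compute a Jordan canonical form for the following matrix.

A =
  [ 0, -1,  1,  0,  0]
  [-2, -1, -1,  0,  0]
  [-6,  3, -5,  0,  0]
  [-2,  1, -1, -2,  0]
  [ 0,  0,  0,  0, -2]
J_2(-2) ⊕ J_1(-2) ⊕ J_1(-2) ⊕ J_1(-2)

The characteristic polynomial is
  det(x·I − A) = x^5 + 10*x^4 + 40*x^3 + 80*x^2 + 80*x + 32 = (x + 2)^5

Eigenvalues and multiplicities (the geometric multiplicity of λ is n − rank(A − λI), which equals the number of Jordan blocks for λ):
  λ = -2: algebraic multiplicity = 5, geometric multiplicity = 4

Determining the block sizes for each eigenvalue:
  λ = -2: 4 blocks summing to 5 forces exactly one block of size 2 and the rest size 1 → block sizes [2, 1, 1, 1]

Assembling the blocks gives a Jordan form
J =
  [-2,  1,  0,  0,  0]
  [ 0, -2,  0,  0,  0]
  [ 0,  0, -2,  0,  0]
  [ 0,  0,  0, -2,  0]
  [ 0,  0,  0,  0, -2]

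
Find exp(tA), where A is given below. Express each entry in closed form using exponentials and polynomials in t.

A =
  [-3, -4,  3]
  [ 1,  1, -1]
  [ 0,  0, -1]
e^{tA} =
  [-2*t*exp(-t) + exp(-t), -4*t*exp(-t), -t^2*exp(-t) + 3*t*exp(-t)]
  [t*exp(-t), 2*t*exp(-t) + exp(-t), t^2*exp(-t)/2 - t*exp(-t)]
  [0, 0, exp(-t)]

Strategy: write A = P · J · P⁻¹ where J is a Jordan canonical form, so e^{tA} = P · e^{tJ} · P⁻¹, and e^{tJ} can be computed block-by-block.

A has Jordan form
J =
  [-1,  1,  0]
  [ 0, -1,  1]
  [ 0,  0, -1]
(up to reordering of blocks).

Per-block formulas:
  For a 3×3 Jordan block J_3(-1): exp(t · J_3(-1)) = e^(-1t)·(I + t·N + (t^2/2)·N^2), where N is the 3×3 nilpotent shift.

After assembling e^{tJ} and conjugating by P, we get:

e^{tA} =
  [-2*t*exp(-t) + exp(-t), -4*t*exp(-t), -t^2*exp(-t) + 3*t*exp(-t)]
  [t*exp(-t), 2*t*exp(-t) + exp(-t), t^2*exp(-t)/2 - t*exp(-t)]
  [0, 0, exp(-t)]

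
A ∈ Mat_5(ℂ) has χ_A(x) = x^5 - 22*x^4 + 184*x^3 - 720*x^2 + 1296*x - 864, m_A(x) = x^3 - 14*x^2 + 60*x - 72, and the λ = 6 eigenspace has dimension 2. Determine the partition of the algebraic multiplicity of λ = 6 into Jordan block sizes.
Block sizes for λ = 6: [2, 1]

Step 1 — from the characteristic polynomial, algebraic multiplicity of λ = 6 is 3. From dim ker(A − (6)·I) = 2, there are exactly 2 Jordan blocks for λ = 6.
Step 2 — from the minimal polynomial, the factor (x − 6)^2 tells us the largest block for λ = 6 has size 2.
Step 3 — with total size 3, 2 blocks, and largest block 2, the block sizes (in nonincreasing order) are [2, 1].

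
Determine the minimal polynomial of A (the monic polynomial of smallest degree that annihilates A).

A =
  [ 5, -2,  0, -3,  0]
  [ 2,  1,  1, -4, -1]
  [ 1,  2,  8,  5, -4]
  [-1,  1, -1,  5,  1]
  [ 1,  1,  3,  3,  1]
x^3 - 12*x^2 + 48*x - 64

The characteristic polynomial is χ_A(x) = (x - 4)^5, so the eigenvalues are known. The minimal polynomial is
  m_A(x) = Π_λ (x − λ)^{k_λ}
where k_λ is the size of the *largest* Jordan block for λ (equivalently, the smallest k with (A − λI)^k v = 0 for every generalised eigenvector v of λ).

  λ = 4: largest Jordan block has size 3, contributing (x − 4)^3

So m_A(x) = (x - 4)^3 = x^3 - 12*x^2 + 48*x - 64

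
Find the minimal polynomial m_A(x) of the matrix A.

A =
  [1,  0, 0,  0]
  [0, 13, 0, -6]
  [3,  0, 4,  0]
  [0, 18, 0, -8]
x^2 - 5*x + 4

The characteristic polynomial is χ_A(x) = (x - 4)^2*(x - 1)^2, so the eigenvalues are known. The minimal polynomial is
  m_A(x) = Π_λ (x − λ)^{k_λ}
where k_λ is the size of the *largest* Jordan block for λ (equivalently, the smallest k with (A − λI)^k v = 0 for every generalised eigenvector v of λ).

  λ = 1: largest Jordan block has size 1, contributing (x − 1)
  λ = 4: largest Jordan block has size 1, contributing (x − 4)

So m_A(x) = (x - 4)*(x - 1) = x^2 - 5*x + 4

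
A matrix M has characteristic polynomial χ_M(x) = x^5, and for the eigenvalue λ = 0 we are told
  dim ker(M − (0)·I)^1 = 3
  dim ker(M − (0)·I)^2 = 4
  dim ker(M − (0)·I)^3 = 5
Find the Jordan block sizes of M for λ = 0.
Block sizes for λ = 0: [3, 1, 1]

From the dimensions of kernels of powers, the number of Jordan blocks of size at least j is d_j − d_{j−1} where d_j = dim ker(N^j) (with d_0 = 0). Computing the differences gives [3, 1, 1].
The number of blocks of size exactly k is (#blocks of size ≥ k) − (#blocks of size ≥ k + 1), so the partition is: 2 block(s) of size 1, 1 block(s) of size 3.
In nonincreasing order the block sizes are [3, 1, 1].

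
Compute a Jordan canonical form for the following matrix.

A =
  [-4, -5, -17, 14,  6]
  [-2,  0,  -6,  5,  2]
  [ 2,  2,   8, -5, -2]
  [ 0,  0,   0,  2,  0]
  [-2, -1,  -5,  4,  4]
J_2(2) ⊕ J_2(2) ⊕ J_1(2)

The characteristic polynomial is
  det(x·I − A) = x^5 - 10*x^4 + 40*x^3 - 80*x^2 + 80*x - 32 = (x - 2)^5

Eigenvalues and multiplicities (the geometric multiplicity of λ is n − rank(A − λI), which equals the number of Jordan blocks for λ):
  λ = 2: algebraic multiplicity = 5, geometric multiplicity = 3

Determining the block sizes for each eigenvalue:
  λ = 2: with am = 5 and gm = 3, the partition is not yet determined (e.g. several partitions of 5 into 3 parts exist). Let N = A − (2)·I. Computing rank(N^1) = 2, rank(N^2) = 0; the number of blocks of size ≥ j is rank(N^{j−1}) − rank(N^j), giving [3, 2]. So we have 2 block(s) of size 2, 1 block(s) of size 1 → block sizes [2, 2, 1]

Assembling the blocks gives a Jordan form
J =
  [2, 1, 0, 0, 0]
  [0, 2, 0, 0, 0]
  [0, 0, 2, 1, 0]
  [0, 0, 0, 2, 0]
  [0, 0, 0, 0, 2]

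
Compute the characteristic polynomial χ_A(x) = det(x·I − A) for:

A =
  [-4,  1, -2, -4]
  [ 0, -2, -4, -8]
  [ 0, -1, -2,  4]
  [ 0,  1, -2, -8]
x^4 + 16*x^3 + 96*x^2 + 256*x + 256

Expanding det(x·I − A) (e.g. by cofactor expansion or by noting that A is similar to its Jordan form J, which has the same characteristic polynomial as A) gives
  χ_A(x) = x^4 + 16*x^3 + 96*x^2 + 256*x + 256
which factors as (x + 4)^4. The eigenvalues (with algebraic multiplicities) are λ = -4 with multiplicity 4.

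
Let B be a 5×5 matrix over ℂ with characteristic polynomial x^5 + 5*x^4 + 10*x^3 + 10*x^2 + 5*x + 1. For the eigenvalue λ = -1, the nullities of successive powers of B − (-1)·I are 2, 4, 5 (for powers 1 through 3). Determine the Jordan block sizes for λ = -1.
Block sizes for λ = -1: [3, 2]

From the dimensions of kernels of powers, the number of Jordan blocks of size at least j is d_j − d_{j−1} where d_j = dim ker(N^j) (with d_0 = 0). Computing the differences gives [2, 2, 1].
The number of blocks of size exactly k is (#blocks of size ≥ k) − (#blocks of size ≥ k + 1), so the partition is: 1 block(s) of size 2, 1 block(s) of size 3.
In nonincreasing order the block sizes are [3, 2].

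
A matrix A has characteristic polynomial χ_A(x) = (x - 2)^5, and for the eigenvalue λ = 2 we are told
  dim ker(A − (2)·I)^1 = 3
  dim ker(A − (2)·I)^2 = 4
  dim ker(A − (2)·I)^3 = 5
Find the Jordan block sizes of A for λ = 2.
Block sizes for λ = 2: [3, 1, 1]

From the dimensions of kernels of powers, the number of Jordan blocks of size at least j is d_j − d_{j−1} where d_j = dim ker(N^j) (with d_0 = 0). Computing the differences gives [3, 1, 1].
The number of blocks of size exactly k is (#blocks of size ≥ k) − (#blocks of size ≥ k + 1), so the partition is: 2 block(s) of size 1, 1 block(s) of size 3.
In nonincreasing order the block sizes are [3, 1, 1].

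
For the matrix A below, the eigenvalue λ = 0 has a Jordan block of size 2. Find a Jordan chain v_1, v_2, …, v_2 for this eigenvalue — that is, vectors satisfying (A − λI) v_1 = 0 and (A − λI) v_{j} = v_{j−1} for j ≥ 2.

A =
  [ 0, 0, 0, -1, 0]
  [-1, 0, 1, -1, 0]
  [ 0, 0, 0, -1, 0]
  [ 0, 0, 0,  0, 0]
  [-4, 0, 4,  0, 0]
A Jordan chain for λ = 0 of length 2:
v_1 = (0, -1, 0, 0, -4)ᵀ
v_2 = (1, 0, 0, 0, 0)ᵀ

Let N = A − (0)·I. We want v_2 with N^2 v_2 = 0 but N^1 v_2 ≠ 0; then v_{j-1} := N · v_j for j = 2, …, 2.

Pick v_2 = (1, 0, 0, 0, 0)ᵀ.
Then v_1 = N · v_2 = (0, -1, 0, 0, -4)ᵀ.

Sanity check: (A − (0)·I) v_1 = (0, 0, 0, 0, 0)ᵀ = 0. ✓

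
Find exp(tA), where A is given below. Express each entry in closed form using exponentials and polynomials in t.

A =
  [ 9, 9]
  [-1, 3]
e^{tA} =
  [3*t*exp(6*t) + exp(6*t), 9*t*exp(6*t)]
  [-t*exp(6*t), -3*t*exp(6*t) + exp(6*t)]

Strategy: write A = P · J · P⁻¹ where J is a Jordan canonical form, so e^{tA} = P · e^{tJ} · P⁻¹, and e^{tJ} can be computed block-by-block.

A has Jordan form
J =
  [6, 1]
  [0, 6]
(up to reordering of blocks).

Per-block formulas:
  For a 2×2 Jordan block J_2(6): exp(t · J_2(6)) = e^(6t)·(I + t·N), where N is the 2×2 nilpotent shift.

After assembling e^{tJ} and conjugating by P, we get:

e^{tA} =
  [3*t*exp(6*t) + exp(6*t), 9*t*exp(6*t)]
  [-t*exp(6*t), -3*t*exp(6*t) + exp(6*t)]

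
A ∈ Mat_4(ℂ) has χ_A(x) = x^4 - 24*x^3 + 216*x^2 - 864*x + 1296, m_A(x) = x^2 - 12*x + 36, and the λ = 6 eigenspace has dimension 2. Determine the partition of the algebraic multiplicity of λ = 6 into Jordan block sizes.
Block sizes for λ = 6: [2, 2]

Step 1 — from the characteristic polynomial, algebraic multiplicity of λ = 6 is 4. From dim ker(A − (6)·I) = 2, there are exactly 2 Jordan blocks for λ = 6.
Step 2 — from the minimal polynomial, the factor (x − 6)^2 tells us the largest block for λ = 6 has size 2.
Step 3 — with total size 4, 2 blocks, and largest block 2, the block sizes (in nonincreasing order) are [2, 2].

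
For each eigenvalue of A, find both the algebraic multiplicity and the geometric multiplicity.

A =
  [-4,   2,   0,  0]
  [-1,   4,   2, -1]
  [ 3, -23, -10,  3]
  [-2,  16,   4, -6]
λ = -4: alg = 4, geom = 2

Step 1 — factor the characteristic polynomial to read off the algebraic multiplicities:
  χ_A(x) = (x + 4)^4

Step 2 — compute geometric multiplicities via the rank-nullity identity g(λ) = n − rank(A − λI):
  rank(A − (-4)·I) = 2, so dim ker(A − (-4)·I) = n − 2 = 2

Summary:
  λ = -4: algebraic multiplicity = 4, geometric multiplicity = 2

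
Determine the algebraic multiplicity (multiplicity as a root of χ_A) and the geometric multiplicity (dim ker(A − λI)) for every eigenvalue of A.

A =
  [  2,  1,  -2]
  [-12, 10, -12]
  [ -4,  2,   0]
λ = 4: alg = 3, geom = 2

Step 1 — factor the characteristic polynomial to read off the algebraic multiplicities:
  χ_A(x) = (x - 4)^3

Step 2 — compute geometric multiplicities via the rank-nullity identity g(λ) = n − rank(A − λI):
  rank(A − (4)·I) = 1, so dim ker(A − (4)·I) = n − 1 = 2

Summary:
  λ = 4: algebraic multiplicity = 3, geometric multiplicity = 2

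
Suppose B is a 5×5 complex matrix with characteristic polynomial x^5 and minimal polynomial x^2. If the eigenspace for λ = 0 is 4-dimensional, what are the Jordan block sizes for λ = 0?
Block sizes for λ = 0: [2, 1, 1, 1]

Step 1 — from the characteristic polynomial, algebraic multiplicity of λ = 0 is 5. From dim ker(B − (0)·I) = 4, there are exactly 4 Jordan blocks for λ = 0.
Step 2 — from the minimal polynomial, the factor (x − 0)^2 tells us the largest block for λ = 0 has size 2.
Step 3 — with total size 5, 4 blocks, and largest block 2, the block sizes (in nonincreasing order) are [2, 1, 1, 1].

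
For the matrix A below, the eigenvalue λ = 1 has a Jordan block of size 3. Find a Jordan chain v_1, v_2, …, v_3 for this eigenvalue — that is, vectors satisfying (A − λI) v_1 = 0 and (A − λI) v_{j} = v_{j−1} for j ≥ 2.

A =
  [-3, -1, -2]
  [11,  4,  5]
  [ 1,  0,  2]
A Jordan chain for λ = 1 of length 3:
v_1 = (3, -6, -3)ᵀ
v_2 = (-4, 11, 1)ᵀ
v_3 = (1, 0, 0)ᵀ

Let N = A − (1)·I. We want v_3 with N^3 v_3 = 0 but N^2 v_3 ≠ 0; then v_{j-1} := N · v_j for j = 3, …, 2.

Pick v_3 = (1, 0, 0)ᵀ.
Then v_2 = N · v_3 = (-4, 11, 1)ᵀ.
Then v_1 = N · v_2 = (3, -6, -3)ᵀ.

Sanity check: (A − (1)·I) v_1 = (0, 0, 0)ᵀ = 0. ✓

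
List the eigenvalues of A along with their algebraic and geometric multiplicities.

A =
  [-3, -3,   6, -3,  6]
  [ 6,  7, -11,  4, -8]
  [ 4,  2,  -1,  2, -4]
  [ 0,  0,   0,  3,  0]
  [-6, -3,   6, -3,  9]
λ = 3: alg = 5, geom = 3

Step 1 — factor the characteristic polynomial to read off the algebraic multiplicities:
  χ_A(x) = (x - 3)^5

Step 2 — compute geometric multiplicities via the rank-nullity identity g(λ) = n − rank(A − λI):
  rank(A − (3)·I) = 2, so dim ker(A − (3)·I) = n − 2 = 3

Summary:
  λ = 3: algebraic multiplicity = 5, geometric multiplicity = 3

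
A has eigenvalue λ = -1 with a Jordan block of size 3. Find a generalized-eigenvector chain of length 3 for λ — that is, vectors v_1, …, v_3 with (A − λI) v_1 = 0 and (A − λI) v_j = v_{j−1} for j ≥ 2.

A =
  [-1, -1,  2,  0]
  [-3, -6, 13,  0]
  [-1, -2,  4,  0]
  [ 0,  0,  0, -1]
A Jordan chain for λ = -1 of length 3:
v_1 = (1, 2, 1, 0)ᵀ
v_2 = (0, -3, -1, 0)ᵀ
v_3 = (1, 0, 0, 0)ᵀ

Let N = A − (-1)·I. We want v_3 with N^3 v_3 = 0 but N^2 v_3 ≠ 0; then v_{j-1} := N · v_j for j = 3, …, 2.

Pick v_3 = (1, 0, 0, 0)ᵀ.
Then v_2 = N · v_3 = (0, -3, -1, 0)ᵀ.
Then v_1 = N · v_2 = (1, 2, 1, 0)ᵀ.

Sanity check: (A − (-1)·I) v_1 = (0, 0, 0, 0)ᵀ = 0. ✓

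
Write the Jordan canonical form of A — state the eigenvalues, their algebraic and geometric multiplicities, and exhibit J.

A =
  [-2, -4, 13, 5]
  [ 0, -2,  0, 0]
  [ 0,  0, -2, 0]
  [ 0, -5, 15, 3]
J_2(-2) ⊕ J_1(-2) ⊕ J_1(3)

The characteristic polynomial is
  det(x·I − A) = x^4 + 3*x^3 - 6*x^2 - 28*x - 24 = (x - 3)*(x + 2)^3

Eigenvalues and multiplicities (the geometric multiplicity of λ is n − rank(A − λI), which equals the number of Jordan blocks for λ):
  λ = -2: algebraic multiplicity = 3, geometric multiplicity = 2
  λ = 3: algebraic multiplicity = 1, geometric multiplicity = 1

Determining the block sizes for each eigenvalue:
  λ = -2: 2 blocks summing to 3 forces exactly one block of size 2 and the rest size 1 → block sizes [2, 1]
  λ = 3: one block (gm = 1), so the single block has size am = 1 → block sizes [1]

Assembling the blocks gives a Jordan form
J =
  [-2,  1,  0, 0]
  [ 0, -2,  0, 0]
  [ 0,  0, -2, 0]
  [ 0,  0,  0, 3]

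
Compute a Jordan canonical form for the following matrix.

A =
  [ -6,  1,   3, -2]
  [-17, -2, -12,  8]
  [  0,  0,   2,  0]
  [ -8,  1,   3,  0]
J_2(-5) ⊕ J_1(2) ⊕ J_1(2)

The characteristic polynomial is
  det(x·I − A) = x^4 + 6*x^3 - 11*x^2 - 60*x + 100 = (x - 2)^2*(x + 5)^2

Eigenvalues and multiplicities (the geometric multiplicity of λ is n − rank(A − λI), which equals the number of Jordan blocks for λ):
  λ = -5: algebraic multiplicity = 2, geometric multiplicity = 1
  λ = 2: algebraic multiplicity = 2, geometric multiplicity = 2

Determining the block sizes for each eigenvalue:
  λ = -5: one block (gm = 1), so the single block has size am = 2 → block sizes [2]
  λ = 2: gm = am = 2, so every block has size 1 → block sizes [1, 1]

Assembling the blocks gives a Jordan form
J =
  [-5,  1, 0, 0]
  [ 0, -5, 0, 0]
  [ 0,  0, 2, 0]
  [ 0,  0, 0, 2]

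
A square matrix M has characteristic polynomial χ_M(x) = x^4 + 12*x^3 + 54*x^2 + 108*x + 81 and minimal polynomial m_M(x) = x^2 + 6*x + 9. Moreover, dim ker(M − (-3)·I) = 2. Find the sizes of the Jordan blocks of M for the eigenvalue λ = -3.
Block sizes for λ = -3: [2, 2]

Step 1 — from the characteristic polynomial, algebraic multiplicity of λ = -3 is 4. From dim ker(M − (-3)·I) = 2, there are exactly 2 Jordan blocks for λ = -3.
Step 2 — from the minimal polynomial, the factor (x + 3)^2 tells us the largest block for λ = -3 has size 2.
Step 3 — with total size 4, 2 blocks, and largest block 2, the block sizes (in nonincreasing order) are [2, 2].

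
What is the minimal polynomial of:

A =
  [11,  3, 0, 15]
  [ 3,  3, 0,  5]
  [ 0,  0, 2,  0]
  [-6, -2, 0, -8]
x^2 - 4*x + 4

The characteristic polynomial is χ_A(x) = (x - 2)^4, so the eigenvalues are known. The minimal polynomial is
  m_A(x) = Π_λ (x − λ)^{k_λ}
where k_λ is the size of the *largest* Jordan block for λ (equivalently, the smallest k with (A − λI)^k v = 0 for every generalised eigenvector v of λ).

  λ = 2: largest Jordan block has size 2, contributing (x − 2)^2

So m_A(x) = (x - 2)^2 = x^2 - 4*x + 4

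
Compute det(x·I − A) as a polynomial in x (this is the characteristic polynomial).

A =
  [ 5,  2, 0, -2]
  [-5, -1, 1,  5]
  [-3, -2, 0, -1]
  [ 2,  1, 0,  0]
x^4 - 4*x^3 + 6*x^2 - 4*x + 1

Expanding det(x·I − A) (e.g. by cofactor expansion or by noting that A is similar to its Jordan form J, which has the same characteristic polynomial as A) gives
  χ_A(x) = x^4 - 4*x^3 + 6*x^2 - 4*x + 1
which factors as (x - 1)^4. The eigenvalues (with algebraic multiplicities) are λ = 1 with multiplicity 4.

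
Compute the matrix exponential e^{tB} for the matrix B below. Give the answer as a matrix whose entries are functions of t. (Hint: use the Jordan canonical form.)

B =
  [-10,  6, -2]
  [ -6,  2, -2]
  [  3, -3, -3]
e^{tB} =
  [-6*exp(-3*t) + 7*exp(-4*t), 6*exp(-3*t) - 6*exp(-4*t), -2*exp(-3*t) + 2*exp(-4*t)]
  [-6*exp(-3*t) + 6*exp(-4*t), 6*exp(-3*t) - 5*exp(-4*t), -2*exp(-3*t) + 2*exp(-4*t)]
  [3*exp(-3*t) - 3*exp(-4*t), -3*exp(-3*t) + 3*exp(-4*t), exp(-3*t)]

Strategy: write B = P · J · P⁻¹ where J is a Jordan canonical form, so e^{tB} = P · e^{tJ} · P⁻¹, and e^{tJ} can be computed block-by-block.

B has Jordan form
J =
  [-4,  0,  0]
  [ 0, -4,  0]
  [ 0,  0, -3]
(up to reordering of blocks).

Per-block formulas:
  For a 1×1 block at λ = -3: exp(t · [-3]) = [e^(-3t)].
  For a 1×1 block at λ = -4: exp(t · [-4]) = [e^(-4t)].

After assembling e^{tJ} and conjugating by P, we get:

e^{tB} =
  [-6*exp(-3*t) + 7*exp(-4*t), 6*exp(-3*t) - 6*exp(-4*t), -2*exp(-3*t) + 2*exp(-4*t)]
  [-6*exp(-3*t) + 6*exp(-4*t), 6*exp(-3*t) - 5*exp(-4*t), -2*exp(-3*t) + 2*exp(-4*t)]
  [3*exp(-3*t) - 3*exp(-4*t), -3*exp(-3*t) + 3*exp(-4*t), exp(-3*t)]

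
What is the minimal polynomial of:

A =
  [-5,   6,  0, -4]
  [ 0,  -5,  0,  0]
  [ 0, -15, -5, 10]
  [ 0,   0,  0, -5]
x^2 + 10*x + 25

The characteristic polynomial is χ_A(x) = (x + 5)^4, so the eigenvalues are known. The minimal polynomial is
  m_A(x) = Π_λ (x − λ)^{k_λ}
where k_λ is the size of the *largest* Jordan block for λ (equivalently, the smallest k with (A − λI)^k v = 0 for every generalised eigenvector v of λ).

  λ = -5: largest Jordan block has size 2, contributing (x + 5)^2

So m_A(x) = (x + 5)^2 = x^2 + 10*x + 25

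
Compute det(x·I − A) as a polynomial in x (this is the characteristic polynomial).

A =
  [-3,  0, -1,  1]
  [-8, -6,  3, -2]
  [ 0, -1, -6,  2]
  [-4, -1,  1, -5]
x^4 + 20*x^3 + 150*x^2 + 500*x + 625

Expanding det(x·I − A) (e.g. by cofactor expansion or by noting that A is similar to its Jordan form J, which has the same characteristic polynomial as A) gives
  χ_A(x) = x^4 + 20*x^3 + 150*x^2 + 500*x + 625
which factors as (x + 5)^4. The eigenvalues (with algebraic multiplicities) are λ = -5 with multiplicity 4.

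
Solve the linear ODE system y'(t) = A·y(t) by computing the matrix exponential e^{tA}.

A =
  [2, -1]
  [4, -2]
e^{tA} =
  [2*t + 1, -t]
  [4*t, 1 - 2*t]

Strategy: write A = P · J · P⁻¹ where J is a Jordan canonical form, so e^{tA} = P · e^{tJ} · P⁻¹, and e^{tJ} can be computed block-by-block.

A has Jordan form
J =
  [0, 1]
  [0, 0]
(up to reordering of blocks).

Per-block formulas:
  For a 2×2 Jordan block J_2(0): exp(t · J_2(0)) = e^(0t)·(I + t·N), where N is the 2×2 nilpotent shift.

After assembling e^{tJ} and conjugating by P, we get:

e^{tA} =
  [2*t + 1, -t]
  [4*t, 1 - 2*t]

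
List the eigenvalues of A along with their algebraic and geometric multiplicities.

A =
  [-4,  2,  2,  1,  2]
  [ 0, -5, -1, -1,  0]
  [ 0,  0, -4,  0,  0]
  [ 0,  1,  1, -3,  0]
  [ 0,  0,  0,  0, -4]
λ = -4: alg = 5, geom = 3

Step 1 — factor the characteristic polynomial to read off the algebraic multiplicities:
  χ_A(x) = (x + 4)^5

Step 2 — compute geometric multiplicities via the rank-nullity identity g(λ) = n − rank(A − λI):
  rank(A − (-4)·I) = 2, so dim ker(A − (-4)·I) = n − 2 = 3

Summary:
  λ = -4: algebraic multiplicity = 5, geometric multiplicity = 3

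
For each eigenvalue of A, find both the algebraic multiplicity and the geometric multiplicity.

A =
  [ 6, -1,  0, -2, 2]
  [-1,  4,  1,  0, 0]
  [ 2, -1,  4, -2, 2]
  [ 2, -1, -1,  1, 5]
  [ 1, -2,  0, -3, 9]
λ = 4: alg = 3, geom = 1; λ = 6: alg = 2, geom = 1

Step 1 — factor the characteristic polynomial to read off the algebraic multiplicities:
  χ_A(x) = (x - 6)^2*(x - 4)^3

Step 2 — compute geometric multiplicities via the rank-nullity identity g(λ) = n − rank(A − λI):
  rank(A − (4)·I) = 4, so dim ker(A − (4)·I) = n − 4 = 1
  rank(A − (6)·I) = 4, so dim ker(A − (6)·I) = n − 4 = 1

Summary:
  λ = 4: algebraic multiplicity = 3, geometric multiplicity = 1
  λ = 6: algebraic multiplicity = 2, geometric multiplicity = 1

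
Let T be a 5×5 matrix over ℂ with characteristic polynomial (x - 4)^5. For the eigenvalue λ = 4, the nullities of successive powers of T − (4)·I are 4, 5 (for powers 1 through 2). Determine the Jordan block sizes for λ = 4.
Block sizes for λ = 4: [2, 1, 1, 1]

From the dimensions of kernels of powers, the number of Jordan blocks of size at least j is d_j − d_{j−1} where d_j = dim ker(N^j) (with d_0 = 0). Computing the differences gives [4, 1].
The number of blocks of size exactly k is (#blocks of size ≥ k) − (#blocks of size ≥ k + 1), so the partition is: 3 block(s) of size 1, 1 block(s) of size 2.
In nonincreasing order the block sizes are [2, 1, 1, 1].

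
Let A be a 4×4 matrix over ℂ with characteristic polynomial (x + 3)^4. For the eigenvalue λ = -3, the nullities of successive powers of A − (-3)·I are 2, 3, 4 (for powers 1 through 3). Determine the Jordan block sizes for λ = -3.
Block sizes for λ = -3: [3, 1]

From the dimensions of kernels of powers, the number of Jordan blocks of size at least j is d_j − d_{j−1} where d_j = dim ker(N^j) (with d_0 = 0). Computing the differences gives [2, 1, 1].
The number of blocks of size exactly k is (#blocks of size ≥ k) − (#blocks of size ≥ k + 1), so the partition is: 1 block(s) of size 1, 1 block(s) of size 3.
In nonincreasing order the block sizes are [3, 1].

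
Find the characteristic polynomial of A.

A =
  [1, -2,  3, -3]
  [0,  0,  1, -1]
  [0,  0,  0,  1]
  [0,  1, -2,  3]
x^4 - 4*x^3 + 6*x^2 - 4*x + 1

Expanding det(x·I − A) (e.g. by cofactor expansion or by noting that A is similar to its Jordan form J, which has the same characteristic polynomial as A) gives
  χ_A(x) = x^4 - 4*x^3 + 6*x^2 - 4*x + 1
which factors as (x - 1)^4. The eigenvalues (with algebraic multiplicities) are λ = 1 with multiplicity 4.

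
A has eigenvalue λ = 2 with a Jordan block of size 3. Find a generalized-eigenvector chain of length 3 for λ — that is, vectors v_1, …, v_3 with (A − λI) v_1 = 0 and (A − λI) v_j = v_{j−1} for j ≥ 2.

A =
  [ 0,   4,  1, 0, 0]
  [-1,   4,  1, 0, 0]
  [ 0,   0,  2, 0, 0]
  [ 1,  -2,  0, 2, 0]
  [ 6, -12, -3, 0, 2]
A Jordan chain for λ = 2 of length 3:
v_1 = (2, 1, 0, -1, -6)ᵀ
v_2 = (1, 1, 0, 0, -3)ᵀ
v_3 = (0, 0, 1, 0, 0)ᵀ

Let N = A − (2)·I. We want v_3 with N^3 v_3 = 0 but N^2 v_3 ≠ 0; then v_{j-1} := N · v_j for j = 3, …, 2.

Pick v_3 = (0, 0, 1, 0, 0)ᵀ.
Then v_2 = N · v_3 = (1, 1, 0, 0, -3)ᵀ.
Then v_1 = N · v_2 = (2, 1, 0, -1, -6)ᵀ.

Sanity check: (A − (2)·I) v_1 = (0, 0, 0, 0, 0)ᵀ = 0. ✓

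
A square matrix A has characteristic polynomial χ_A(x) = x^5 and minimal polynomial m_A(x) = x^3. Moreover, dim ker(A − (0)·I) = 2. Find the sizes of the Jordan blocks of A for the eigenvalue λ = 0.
Block sizes for λ = 0: [3, 2]

Step 1 — from the characteristic polynomial, algebraic multiplicity of λ = 0 is 5. From dim ker(A − (0)·I) = 2, there are exactly 2 Jordan blocks for λ = 0.
Step 2 — from the minimal polynomial, the factor (x − 0)^3 tells us the largest block for λ = 0 has size 3.
Step 3 — with total size 5, 2 blocks, and largest block 3, the block sizes (in nonincreasing order) are [3, 2].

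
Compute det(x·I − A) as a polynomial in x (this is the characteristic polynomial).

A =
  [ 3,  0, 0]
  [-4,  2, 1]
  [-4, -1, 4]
x^3 - 9*x^2 + 27*x - 27

Expanding det(x·I − A) (e.g. by cofactor expansion or by noting that A is similar to its Jordan form J, which has the same characteristic polynomial as A) gives
  χ_A(x) = x^3 - 9*x^2 + 27*x - 27
which factors as (x - 3)^3. The eigenvalues (with algebraic multiplicities) are λ = 3 with multiplicity 3.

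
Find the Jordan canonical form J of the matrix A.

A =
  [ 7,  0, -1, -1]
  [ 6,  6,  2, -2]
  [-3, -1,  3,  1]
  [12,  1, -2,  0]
J_2(4) ⊕ J_2(4)

The characteristic polynomial is
  det(x·I − A) = x^4 - 16*x^3 + 96*x^2 - 256*x + 256 = (x - 4)^4

Eigenvalues and multiplicities (the geometric multiplicity of λ is n − rank(A − λI), which equals the number of Jordan blocks for λ):
  λ = 4: algebraic multiplicity = 4, geometric multiplicity = 2

Determining the block sizes for each eigenvalue:
  λ = 4: with am = 4 and gm = 2, the partition is not yet determined (e.g. several partitions of 4 into 2 parts exist). Let N = A − (4)·I. Computing rank(N^1) = 2, rank(N^2) = 0; the number of blocks of size ≥ j is rank(N^{j−1}) − rank(N^j), giving [2, 2]. So we have 2 block(s) of size 2 → block sizes [2, 2]

Assembling the blocks gives a Jordan form
J =
  [4, 1, 0, 0]
  [0, 4, 0, 0]
  [0, 0, 4, 1]
  [0, 0, 0, 4]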